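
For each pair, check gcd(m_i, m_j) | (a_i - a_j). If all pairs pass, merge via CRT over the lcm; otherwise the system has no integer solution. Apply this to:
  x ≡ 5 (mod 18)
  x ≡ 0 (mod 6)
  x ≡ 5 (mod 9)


Moduli 18, 6, 9 are not pairwise coprime, so CRT works modulo lcm(m_i) when all pairwise compatibility conditions hold.
Pairwise compatibility: gcd(m_i, m_j) must divide a_i - a_j for every pair.
Merge one congruence at a time:
  Start: x ≡ 5 (mod 18).
  Combine with x ≡ 0 (mod 6): gcd(18, 6) = 6, and 0 - 5 = -5 is NOT divisible by 6.
    ⇒ system is inconsistent (no integer solution).

No solution (the system is inconsistent).


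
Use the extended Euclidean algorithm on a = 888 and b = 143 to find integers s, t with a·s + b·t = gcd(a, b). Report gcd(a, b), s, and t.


Euclidean algorithm on (888, 143) — divide until remainder is 0:
  888 = 6 · 143 + 30
  143 = 4 · 30 + 23
  30 = 1 · 23 + 7
  23 = 3 · 7 + 2
  7 = 3 · 2 + 1
  2 = 2 · 1 + 0
gcd(888, 143) = 1.
Track Bezout coefficients alongside the remainders: start with r₀ = 888 = a·1 + b·0 (s = 1, t = 0) and r₁ = 143 = a·0 + b·1 (s = 0, t = 1); each new remainder r_{k+1} = r_{k-1} − q_k·r_k inherits s_{k+1} = s_{k-1} − q_k·s_k, t_{k+1} = t_{k-1} − q_k·t_k, so r_k = a·s_k + b·t_k at every step:
  q = 6: r = 30, s = 1 − 6·0 = 1, t = 0 − 6·1 = -6  (check: 888·1 + 143·(-6) = 30)
  q = 4: r = 23, s = 0 − 4·1 = -4, t = 1 − 4·(-6) = 25  (check: 888·(-4) + 143·25 = 23)
  q = 1: r = 7, s = 1 − 1·(-4) = 5, t = -6 − 1·25 = -31  (check: 888·5 + 143·(-31) = 7)
  q = 3: r = 2, s = -4 − 3·5 = -19, t = 25 − 3·(-31) = 118  (check: 888·(-19) + 143·118 = 2)
  q = 3: r = 1, s = 5 − 3·(-19) = 62, t = -31 − 3·118 = -385  (check: 888·62 + 143·(-385) = 1)
The row with r = 1 (the gcd) gives the Bezout coefficients s = 62, t = -385.
Result: 888 · (62) + 143 · (-385) = 1.

gcd(888, 143) = 1; s = 62, t = -385 (check: 888·62 + 143·(-385) = 1).


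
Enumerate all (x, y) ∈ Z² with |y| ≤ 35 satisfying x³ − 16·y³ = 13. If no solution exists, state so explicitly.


The equation is x³ - 16y³ = 13. For fixed y, x³ = 16·y³ + 13, so a solution requires the RHS to be a perfect cube.
Strategy: iterate y from -35 to 35, compute RHS = 16·y³ + 13, and check whether it is a (positive or negative) perfect cube.
Check small values of y:
  y = 0: RHS = 13 is not a perfect cube.
  y = 1: RHS = 29 is not a perfect cube.
  y = -1: RHS = -3 is not a perfect cube.
  y = 2: RHS = 141 is not a perfect cube.
  y = -2: RHS = -115 is not a perfect cube.
  y = 3: RHS = 445 is not a perfect cube.
  y = -3: RHS = -419 is not a perfect cube.
Continuing the search up to |y| = 35 finds no solutions either.
No (x, y) in the scanned range satisfies the equation.

No integer solutions with |y| ≤ 35.


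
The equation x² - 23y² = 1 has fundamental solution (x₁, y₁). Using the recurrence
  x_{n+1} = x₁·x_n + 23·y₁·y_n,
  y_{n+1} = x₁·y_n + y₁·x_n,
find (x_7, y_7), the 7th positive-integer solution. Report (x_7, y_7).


Step 1: Find the fundamental solution (x₁, y₁) of x² - 23y² = 1.
  Expand √23 as a continued fraction. a₀ = ⌊√23⌋ = 4; iterate m_{k+1} = d_k·a_k − m_k, d_{k+1} = (23 − m_{k+1}²)/d_k, a_{k+1} = ⌊(a₀ + m_{k+1})/d_{k+1}⌋ (starting m₀ = 0, d₀ = 1), with convergents p_k = a_k·p_{k-1} + p_{k-2}, q_k = a_k·q_{k-1} + q_{k-2} (p₋₁ = 1, q₋₁ = 0):
  k = 0: a₀ = 4; p₀/q₀ = 4/1; p₀² − 23·q₀² = 16 − 23 = -7.
  k = 1: m = 4, d = 7, a = ⌊(4 + 4)/7⌋ = 1; p/q = (1·4 + 1)/(1·1 + 0) = 5/1; p² − 23·q² = 25 − 23 = 2.
  k = 2: m = 3, d = 2, a = ⌊(4 + 3)/2⌋ = 3; p/q = (3·5 + 4)/(3·1 + 1) = 19/4; p² − 23·q² = 361 − 368 = -7.
  k = 3: m = 3, d = 7, a = ⌊(4 + 3)/7⌋ = 1; p/q = (1·19 + 5)/(1·4 + 1) = 24/5; p² − 23·q² = 576 − 575 = 1.
  The first convergent with p² − 23·q² = 1 gives the fundamental solution (x₁, y₁) = (24, 5).
Step 2: Apply the recurrence (x_{n+1}, y_{n+1}) = (x₁x_n + 23y₁y_n, x₁y_n + y₁x_n) repeatedly.
  From (x_1, y_1) = (24, 5): x_2 = 24·24 + 23·5·5 = 1151; y_2 = 24·5 + 5·24 = 240.
  From (x_2, y_2) = (1151, 240): x_3 = 24·1151 + 23·5·240 = 55224; y_3 = 24·240 + 5·1151 = 11515.
  From (x_3, y_3) = (55224, 11515): x_4 = 24·55224 + 23·5·11515 = 2649601; y_4 = 24·11515 + 5·55224 = 552480.
  From (x_4, y_4) = (2649601, 552480): x_5 = 24·2649601 + 23·5·552480 = 127125624; y_5 = 24·552480 + 5·2649601 = 26507525.
  From (x_5, y_5) = (127125624, 26507525): x_6 = 24·127125624 + 23·5·26507525 = 6099380351; y_6 = 24·26507525 + 5·127125624 = 1271808720.
  From (x_6, y_6) = (6099380351, 1271808720): x_7 = 24·6099380351 + 23·5·1271808720 = 292643131224; y_7 = 24·1271808720 + 5·6099380351 = 61020311035.
Step 3: Verify x_7² - 23·y_7² = 85640002252587283738176 - 85640002252587283738175 = 1 (should be 1). ✓

(x_1, y_1) = (24, 5); (x_7, y_7) = (292643131224, 61020311035).


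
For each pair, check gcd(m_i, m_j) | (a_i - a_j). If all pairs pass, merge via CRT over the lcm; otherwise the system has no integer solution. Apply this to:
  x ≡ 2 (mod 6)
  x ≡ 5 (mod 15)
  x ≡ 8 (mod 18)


Moduli 6, 15, 18 are not pairwise coprime, so CRT works modulo lcm(m_i) when all pairwise compatibility conditions hold.
Pairwise compatibility: gcd(m_i, m_j) must divide a_i - a_j for every pair.
Merge one congruence at a time:
  Start: x ≡ 2 (mod 6).
  Combine with x ≡ 5 (mod 15): gcd(6, 15) = 3; 5 - 2 = 3, which IS divisible by 3, so compatible.
    Write x = 2 + 6·t and substitute into x ≡ 5 (mod 15): 6·t ≡ 5 − 2 = 3 (mod 15).
    Divide the congruence (and modulus) by g = 3: 2·t ≡ 1 (mod 5).
    The inverse of 2 mod 5 is 3 (since 2·3 = 6 = 1·5 + 1), so t ≡ 3·1 = 3 ≡ 3 (mod 5).
    Then x = 2 + 6·3 = 20, valid modulo lcm(6, 15) = 30: x ≡ 20 (mod 30).
  Combine with x ≡ 8 (mod 18): gcd(30, 18) = 6; 8 - 20 = -12, which IS divisible by 6, so compatible.
    Write x = 20 + 30·t and substitute into x ≡ 8 (mod 18): 30·t ≡ 8 − 20 = -12 (mod 18).
    Divide the congruence (and modulus) by g = 6: 5·t ≡ -2 (mod 3).
    Reduce coefficients mod 3: 2·t ≡ 1 (mod 3).
    The inverse of 2 mod 3 is 2 (since 2·2 = 4 = 1·3 + 1), so t ≡ 2·1 = 2 ≡ 2 (mod 3).
    Then x = 20 + 30·2 = 80, valid modulo lcm(30, 18) = 90: x ≡ 80 (mod 90).
Verify: 80 mod 6 = 2, 80 mod 15 = 5, 80 mod 18 = 8.

x ≡ 80 (mod 90).


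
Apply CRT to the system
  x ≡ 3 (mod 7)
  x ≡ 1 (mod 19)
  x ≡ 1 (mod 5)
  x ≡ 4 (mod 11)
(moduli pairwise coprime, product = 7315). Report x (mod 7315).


Product of moduli M = 7 · 19 · 5 · 11 = 7315.
Merge one congruence at a time:
  Start: x ≡ 3 (mod 7).
  Combine with x ≡ 1 (mod 19); new modulus lcm = 133.
    Write x = 3 + 7·t and substitute into x ≡ 1 (mod 19): 7·t ≡ 1 − 3 = -2 (mod 19).
    Reduce coefficients mod 19: 7·t ≡ 17 (mod 19).
    The inverse of 7 mod 19 is 11 (since 7·11 = 77 = 4·19 + 1), so t ≡ 11·17 = 187 ≡ 16 (mod 19).
    Then x = 3 + 7·16 = 115, valid modulo lcm(7, 19) = 133: x ≡ 115 (mod 133).
  Combine with x ≡ 1 (mod 5); new modulus lcm = 665.
    Write x = 115 + 133·t and substitute into x ≡ 1 (mod 5): 133·t ≡ 1 − 115 = -114 (mod 5).
    Reduce coefficients mod 5: 3·t ≡ 1 (mod 5).
    The inverse of 3 mod 5 is 2 (since 3·2 = 6 = 1·5 + 1), so t ≡ 2·1 = 2 ≡ 2 (mod 5).
    Then x = 115 + 133·2 = 381, valid modulo lcm(133, 5) = 665: x ≡ 381 (mod 665).
  Combine with x ≡ 4 (mod 11); new modulus lcm = 7315.
    Write x = 381 + 665·t and substitute into x ≡ 4 (mod 11): 665·t ≡ 4 − 381 = -377 (mod 11).
    Reduce coefficients mod 11: 5·t ≡ 8 (mod 11).
    The inverse of 5 mod 11 is 9 (since 5·9 = 45 = 4·11 + 1), so t ≡ 9·8 = 72 ≡ 6 (mod 11).
    Then x = 381 + 665·6 = 4371, valid modulo lcm(665, 11) = 7315: x ≡ 4371 (mod 7315).
Verify against each original: 4371 mod 7 = 3, 4371 mod 19 = 1, 4371 mod 5 = 1, 4371 mod 11 = 4.

x ≡ 4371 (mod 7315).


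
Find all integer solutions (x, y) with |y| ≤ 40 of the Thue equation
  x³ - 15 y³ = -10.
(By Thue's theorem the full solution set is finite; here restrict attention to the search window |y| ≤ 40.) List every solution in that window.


The equation is x³ - 15y³ = -10. For fixed y, x³ = 15·y³ − 10, so a solution requires the RHS to be a perfect cube.
Strategy: iterate y from -40 to 40, compute RHS = 15·y³ − 10, and check whether it is a (positive or negative) perfect cube.
Check small values of y:
  y = 0: RHS = -10 is not a perfect cube.
  y = 1: RHS = 5 is not a perfect cube.
  y = -1: RHS = -25 is not a perfect cube.
  y = 2: RHS = 110 is not a perfect cube.
  y = -2: RHS = -130 is not a perfect cube.
  y = 3: RHS = 395 is not a perfect cube.
  y = -3: RHS = -415 is not a perfect cube.
Continuing the search up to |y| = 40 finds no solutions either.
No (x, y) in the scanned range satisfies the equation.

No integer solutions with |y| ≤ 40.


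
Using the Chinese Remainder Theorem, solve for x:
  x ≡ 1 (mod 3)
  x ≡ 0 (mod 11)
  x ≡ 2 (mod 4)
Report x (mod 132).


Moduli 3, 11, 4 are pairwise coprime; by CRT there is a unique solution modulo M = 3 · 11 · 4 = 132.
Solve pairwise, accumulating the modulus:
  Start with x ≡ 1 (mod 3).
  Combine with x ≡ 0 (mod 11): since gcd(3, 11) = 1, we get a unique residue mod 33.
    Write x = 1 + 3·t and substitute into x ≡ 0 (mod 11): 3·t ≡ 0 − 1 = -1 (mod 11).
    Reduce coefficients mod 11: 3·t ≡ 10 (mod 11).
    The inverse of 3 mod 11 is 4 (since 3·4 = 12 = 1·11 + 1), so t ≡ 4·10 = 40 ≡ 7 (mod 11).
    Then x = 1 + 3·7 = 22, valid modulo lcm(3, 11) = 33: x ≡ 22 (mod 33).
  Combine with x ≡ 2 (mod 4): since gcd(33, 4) = 1, we get a unique residue mod 132.
    Write x = 22 + 33·t and substitute into x ≡ 2 (mod 4): 33·t ≡ 2 − 22 = -20 (mod 4).
    Reduce coefficients mod 4: 1·t ≡ 0 (mod 4).
    So t ≡ 0 (mod 4).
    Then x = 22 + 33·0 = 22, valid modulo lcm(33, 4) = 132: x ≡ 22 (mod 132).
Verify: 22 mod 3 = 1 ✓, 22 mod 11 = 0 ✓, 22 mod 4 = 2 ✓.

x ≡ 22 (mod 132).


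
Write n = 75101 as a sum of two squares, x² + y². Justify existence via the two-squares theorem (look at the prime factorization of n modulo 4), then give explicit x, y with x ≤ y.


Step 1: Factor n = 75101 = 13 · 53 · 109.
Step 2: Check the mod-4 condition on each prime factor: 13 ≡ 1 (mod 4), exponent 1; 53 ≡ 1 (mod 4), exponent 1; 109 ≡ 1 (mod 4), exponent 1.
All primes ≡ 3 (mod 4) appear to even exponent (or don't appear), so by the two-squares theorem n IS expressible as a sum of two squares.
Step 3: Build a representation. Here n = 13 · 53 · 109 is a product of primes ≡ 1 (mod 4). Each prime p ≡ 1 (mod 4) is itself a sum of two squares; find a² by testing p − a² for a perfect square:
  13: 13 − 1² = 12, 13 − 2² = 9 = 3² ⇒ 13 = 2² + 3².
  53: 53 − 1² = 52, 53 − 2² = 49 = 7² ⇒ 53 = 2² + 7².
  109: 109 − 1² = 108, 109 − 2² = 105, 109 − 3² = 100 = 10² ⇒ 109 = 3² + 10².
  Combine using the Brahmagupta–Fibonacci identity (a² + b²)(c² + d²) = (ac − bd)² + (ad + bc)² = (ac + bd)² + (ad − bc)²:
  13 · 53 = 689: from (2² + 3²)(2² + 7²), take (2·2 − 3·7, 2·7 + 3·2) = (4 − 21, 14 + 6) = (-17, 20); dropping signs (only squares matter) gives (17, 20); check 17² + 20² = 289 + 400 = 689 ✓.
  689 · 109 = 75101: from (17² + 20²)(3² + 10²), take (17·3 − 20·10, 17·10 + 20·3) = (51 − 200, 170 + 60) = (-149, 230); dropping signs (only squares matter) gives (149, 230); check 149² + 230² = 22201 + 52900 = 75101 ✓.
Step 4: Order so x ≤ y and verify: 149² + 230² = 22201 + 52900 = 75101 = n. ✓

n = 75101 = 149² + 230² (one valid representation with x ≤ y).


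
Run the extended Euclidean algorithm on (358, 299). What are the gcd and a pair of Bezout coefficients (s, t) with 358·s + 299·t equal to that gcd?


Euclidean algorithm on (358, 299) — divide until remainder is 0:
  358 = 1 · 299 + 59
  299 = 5 · 59 + 4
  59 = 14 · 4 + 3
  4 = 1 · 3 + 1
  3 = 3 · 1 + 0
gcd(358, 299) = 1.
Track Bezout coefficients alongside the remainders: start with r₀ = 358 = a·1 + b·0 (s = 1, t = 0) and r₁ = 299 = a·0 + b·1 (s = 0, t = 1); each new remainder r_{k+1} = r_{k-1} − q_k·r_k inherits s_{k+1} = s_{k-1} − q_k·s_k, t_{k+1} = t_{k-1} − q_k·t_k, so r_k = a·s_k + b·t_k at every step:
  q = 1: r = 59, s = 1 − 1·0 = 1, t = 0 − 1·1 = -1  (check: 358·1 + 299·(-1) = 59)
  q = 5: r = 4, s = 0 − 5·1 = -5, t = 1 − 5·(-1) = 6  (check: 358·(-5) + 299·6 = 4)
  q = 14: r = 3, s = 1 − 14·(-5) = 71, t = -1 − 14·6 = -85  (check: 358·71 + 299·(-85) = 3)
  q = 1: r = 1, s = -5 − 1·71 = -76, t = 6 − 1·(-85) = 91  (check: 358·(-76) + 299·91 = 1)
The row with r = 1 (the gcd) gives the Bezout coefficients s = -76, t = 91.
Result: 358 · (-76) + 299 · (91) = 1.

gcd(358, 299) = 1; s = -76, t = 91 (check: 358·(-76) + 299·91 = 1).


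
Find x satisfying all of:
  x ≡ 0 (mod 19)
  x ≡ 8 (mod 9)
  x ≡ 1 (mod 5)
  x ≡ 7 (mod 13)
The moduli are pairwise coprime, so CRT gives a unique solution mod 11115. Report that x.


Product of moduli M = 19 · 9 · 5 · 13 = 11115.
Merge one congruence at a time:
  Start: x ≡ 0 (mod 19).
  Combine with x ≡ 8 (mod 9); new modulus lcm = 171.
    Write x = 0 + 19·t and substitute into x ≡ 8 (mod 9): 19·t ≡ 8 − 0 = 8 (mod 9).
    Reduce coefficients mod 9: 1·t ≡ 8 (mod 9).
    So t ≡ 8 (mod 9).
    Then x = 0 + 19·8 = 152, valid modulo lcm(19, 9) = 171: x ≡ 152 (mod 171).
  Combine with x ≡ 1 (mod 5); new modulus lcm = 855.
    Write x = 152 + 171·t and substitute into x ≡ 1 (mod 5): 171·t ≡ 1 − 152 = -151 (mod 5).
    Reduce coefficients mod 5: 1·t ≡ 4 (mod 5).
    So t ≡ 4 (mod 5).
    Then x = 152 + 171·4 = 836, valid modulo lcm(171, 5) = 855: x ≡ 836 (mod 855).
  Combine with x ≡ 7 (mod 13); new modulus lcm = 11115.
    Write x = 836 + 855·t and substitute into x ≡ 7 (mod 13): 855·t ≡ 7 − 836 = -829 (mod 13).
    Reduce coefficients mod 13: 10·t ≡ 3 (mod 13).
    The inverse of 10 mod 13 is 4 (since 10·4 = 40 = 3·13 + 1), so t ≡ 4·3 = 12 ≡ 12 (mod 13).
    Then x = 836 + 855·12 = 11096, valid modulo lcm(855, 13) = 11115: x ≡ 11096 (mod 11115).
Verify against each original: 11096 mod 19 = 0, 11096 mod 9 = 8, 11096 mod 5 = 1, 11096 mod 13 = 7.

x ≡ 11096 (mod 11115).


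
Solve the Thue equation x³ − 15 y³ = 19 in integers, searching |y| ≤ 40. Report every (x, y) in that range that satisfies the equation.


The equation is x³ - 15y³ = 19. For fixed y, x³ = 15·y³ + 19, so a solution requires the RHS to be a perfect cube.
Strategy: iterate y from -40 to 40, compute RHS = 15·y³ + 19, and check whether it is a (positive or negative) perfect cube.
Check small values of y:
  y = 0: RHS = 19 is not a perfect cube.
  y = 1: RHS = 34 is not a perfect cube.
  y = -1: RHS = 4 is not a perfect cube.
  y = 2: RHS = 139 is not a perfect cube.
  y = -2: RHS = -101 is not a perfect cube.
  y = 3: RHS = 424 is not a perfect cube.
  y = -3: RHS = -386 is not a perfect cube.
Continuing the search up to |y| = 40 finds no solutions either.
No (x, y) in the scanned range satisfies the equation.

No integer solutions with |y| ≤ 40.


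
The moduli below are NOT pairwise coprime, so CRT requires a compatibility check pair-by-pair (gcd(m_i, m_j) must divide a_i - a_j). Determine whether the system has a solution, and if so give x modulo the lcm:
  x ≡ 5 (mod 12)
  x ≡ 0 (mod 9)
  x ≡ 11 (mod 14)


Moduli 12, 9, 14 are not pairwise coprime, so CRT works modulo lcm(m_i) when all pairwise compatibility conditions hold.
Pairwise compatibility: gcd(m_i, m_j) must divide a_i - a_j for every pair.
Merge one congruence at a time:
  Start: x ≡ 5 (mod 12).
  Combine with x ≡ 0 (mod 9): gcd(12, 9) = 3, and 0 - 5 = -5 is NOT divisible by 3.
    ⇒ system is inconsistent (no integer solution).

No solution (the system is inconsistent).


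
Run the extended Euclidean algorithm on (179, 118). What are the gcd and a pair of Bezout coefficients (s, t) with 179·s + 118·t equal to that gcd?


Euclidean algorithm on (179, 118) — divide until remainder is 0:
  179 = 1 · 118 + 61
  118 = 1 · 61 + 57
  61 = 1 · 57 + 4
  57 = 14 · 4 + 1
  4 = 4 · 1 + 0
gcd(179, 118) = 1.
Track Bezout coefficients alongside the remainders: start with r₀ = 179 = a·1 + b·0 (s = 1, t = 0) and r₁ = 118 = a·0 + b·1 (s = 0, t = 1); each new remainder r_{k+1} = r_{k-1} − q_k·r_k inherits s_{k+1} = s_{k-1} − q_k·s_k, t_{k+1} = t_{k-1} − q_k·t_k, so r_k = a·s_k + b·t_k at every step:
  q = 1: r = 61, s = 1 − 1·0 = 1, t = 0 − 1·1 = -1  (check: 179·1 + 118·(-1) = 61)
  q = 1: r = 57, s = 0 − 1·1 = -1, t = 1 − 1·(-1) = 2  (check: 179·(-1) + 118·2 = 57)
  q = 1: r = 4, s = 1 − 1·(-1) = 2, t = -1 − 1·2 = -3  (check: 179·2 + 118·(-3) = 4)
  q = 14: r = 1, s = -1 − 14·2 = -29, t = 2 − 14·(-3) = 44  (check: 179·(-29) + 118·44 = 1)
The row with r = 1 (the gcd) gives the Bezout coefficients s = -29, t = 44.
Result: 179 · (-29) + 118 · (44) = 1.

gcd(179, 118) = 1; s = -29, t = 44 (check: 179·(-29) + 118·44 = 1).


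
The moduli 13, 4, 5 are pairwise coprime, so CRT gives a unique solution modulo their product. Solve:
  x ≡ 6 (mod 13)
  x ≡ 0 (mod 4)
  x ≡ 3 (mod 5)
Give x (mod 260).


Moduli 13, 4, 5 are pairwise coprime; by CRT there is a unique solution modulo M = 13 · 4 · 5 = 260.
Solve pairwise, accumulating the modulus:
  Start with x ≡ 6 (mod 13).
  Combine with x ≡ 0 (mod 4): since gcd(13, 4) = 1, we get a unique residue mod 52.
    Write x = 6 + 13·t and substitute into x ≡ 0 (mod 4): 13·t ≡ 0 − 6 = -6 (mod 4).
    Reduce coefficients mod 4: 1·t ≡ 2 (mod 4).
    So t ≡ 2 (mod 4).
    Then x = 6 + 13·2 = 32, valid modulo lcm(13, 4) = 52: x ≡ 32 (mod 52).
  Combine with x ≡ 3 (mod 5): since gcd(52, 5) = 1, we get a unique residue mod 260.
    Write x = 32 + 52·t and substitute into x ≡ 3 (mod 5): 52·t ≡ 3 − 32 = -29 (mod 5).
    Reduce coefficients mod 5: 2·t ≡ 1 (mod 5).
    The inverse of 2 mod 5 is 3 (since 2·3 = 6 = 1·5 + 1), so t ≡ 3·1 = 3 ≡ 3 (mod 5).
    Then x = 32 + 52·3 = 188, valid modulo lcm(52, 5) = 260: x ≡ 188 (mod 260).
Verify: 188 mod 13 = 6 ✓, 188 mod 4 = 0 ✓, 188 mod 5 = 3 ✓.

x ≡ 188 (mod 260).


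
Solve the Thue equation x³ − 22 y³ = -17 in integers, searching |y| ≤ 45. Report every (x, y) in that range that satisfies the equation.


The equation is x³ - 22y³ = -17. For fixed y, x³ = 22·y³ − 17, so a solution requires the RHS to be a perfect cube.
Strategy: iterate y from -45 to 45, compute RHS = 22·y³ − 17, and check whether it is a (positive or negative) perfect cube.
Check small values of y:
  y = 0: RHS = -17 is not a perfect cube.
  y = 1: RHS = 5 is not a perfect cube.
  y = -1: RHS = -39 is not a perfect cube.
  y = 2: RHS = 159 is not a perfect cube.
  y = -2: RHS = -193 is not a perfect cube.
  y = 3: RHS = 577 is not a perfect cube.
  y = -3: RHS = -611 is not a perfect cube.
Continuing the search up to |y| = 45 finds no solutions either.
No (x, y) in the scanned range satisfies the equation.

No integer solutions with |y| ≤ 45.


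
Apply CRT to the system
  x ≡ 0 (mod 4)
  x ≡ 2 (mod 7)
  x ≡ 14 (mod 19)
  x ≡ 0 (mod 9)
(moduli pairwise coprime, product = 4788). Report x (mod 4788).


Product of moduli M = 4 · 7 · 19 · 9 = 4788.
Merge one congruence at a time:
  Start: x ≡ 0 (mod 4).
  Combine with x ≡ 2 (mod 7); new modulus lcm = 28.
    Write x = 0 + 4·t and substitute into x ≡ 2 (mod 7): 4·t ≡ 2 − 0 = 2 (mod 7).
    The inverse of 4 mod 7 is 2 (since 4·2 = 8 = 1·7 + 1), so t ≡ 2·2 = 4 ≡ 4 (mod 7).
    Then x = 0 + 4·4 = 16, valid modulo lcm(4, 7) = 28: x ≡ 16 (mod 28).
  Combine with x ≡ 14 (mod 19); new modulus lcm = 532.
    Write x = 16 + 28·t and substitute into x ≡ 14 (mod 19): 28·t ≡ 14 − 16 = -2 (mod 19).
    Reduce coefficients mod 19: 9·t ≡ 17 (mod 19).
    The inverse of 9 mod 19 is 17 (since 9·17 = 153 = 8·19 + 1), so t ≡ 17·17 = 289 ≡ 4 (mod 19).
    Then x = 16 + 28·4 = 128, valid modulo lcm(28, 19) = 532: x ≡ 128 (mod 532).
  Combine with x ≡ 0 (mod 9); new modulus lcm = 4788.
    Write x = 128 + 532·t and substitute into x ≡ 0 (mod 9): 532·t ≡ 0 − 128 = -128 (mod 9).
    Reduce coefficients mod 9: 1·t ≡ 7 (mod 9).
    So t ≡ 7 (mod 9).
    Then x = 128 + 532·7 = 3852, valid modulo lcm(532, 9) = 4788: x ≡ 3852 (mod 4788).
Verify against each original: 3852 mod 4 = 0, 3852 mod 7 = 2, 3852 mod 19 = 14, 3852 mod 9 = 0.

x ≡ 3852 (mod 4788).


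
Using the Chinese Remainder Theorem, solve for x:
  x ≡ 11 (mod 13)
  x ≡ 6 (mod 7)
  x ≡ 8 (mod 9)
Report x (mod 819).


Moduli 13, 7, 9 are pairwise coprime; by CRT there is a unique solution modulo M = 13 · 7 · 9 = 819.
Solve pairwise, accumulating the modulus:
  Start with x ≡ 11 (mod 13).
  Combine with x ≡ 6 (mod 7): since gcd(13, 7) = 1, we get a unique residue mod 91.
    Write x = 11 + 13·t and substitute into x ≡ 6 (mod 7): 13·t ≡ 6 − 11 = -5 (mod 7).
    Reduce coefficients mod 7: 6·t ≡ 2 (mod 7).
    The inverse of 6 mod 7 is 6 (since 6·6 = 36 = 5·7 + 1), so t ≡ 6·2 = 12 ≡ 5 (mod 7).
    Then x = 11 + 13·5 = 76, valid modulo lcm(13, 7) = 91: x ≡ 76 (mod 91).
  Combine with x ≡ 8 (mod 9): since gcd(91, 9) = 1, we get a unique residue mod 819.
    Write x = 76 + 91·t and substitute into x ≡ 8 (mod 9): 91·t ≡ 8 − 76 = -68 (mod 9).
    Reduce coefficients mod 9: 1·t ≡ 4 (mod 9).
    So t ≡ 4 (mod 9).
    Then x = 76 + 91·4 = 440, valid modulo lcm(91, 9) = 819: x ≡ 440 (mod 819).
Verify: 440 mod 13 = 11 ✓, 440 mod 7 = 6 ✓, 440 mod 9 = 8 ✓.

x ≡ 440 (mod 819).


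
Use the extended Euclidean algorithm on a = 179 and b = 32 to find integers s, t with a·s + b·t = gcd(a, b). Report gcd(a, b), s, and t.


Euclidean algorithm on (179, 32) — divide until remainder is 0:
  179 = 5 · 32 + 19
  32 = 1 · 19 + 13
  19 = 1 · 13 + 6
  13 = 2 · 6 + 1
  6 = 6 · 1 + 0
gcd(179, 32) = 1.
Track Bezout coefficients alongside the remainders: start with r₀ = 179 = a·1 + b·0 (s = 1, t = 0) and r₁ = 32 = a·0 + b·1 (s = 0, t = 1); each new remainder r_{k+1} = r_{k-1} − q_k·r_k inherits s_{k+1} = s_{k-1} − q_k·s_k, t_{k+1} = t_{k-1} − q_k·t_k, so r_k = a·s_k + b·t_k at every step:
  q = 5: r = 19, s = 1 − 5·0 = 1, t = 0 − 5·1 = -5  (check: 179·1 + 32·(-5) = 19)
  q = 1: r = 13, s = 0 − 1·1 = -1, t = 1 − 1·(-5) = 6  (check: 179·(-1) + 32·6 = 13)
  q = 1: r = 6, s = 1 − 1·(-1) = 2, t = -5 − 1·6 = -11  (check: 179·2 + 32·(-11) = 6)
  q = 2: r = 1, s = -1 − 2·2 = -5, t = 6 − 2·(-11) = 28  (check: 179·(-5) + 32·28 = 1)
The row with r = 1 (the gcd) gives the Bezout coefficients s = -5, t = 28.
Result: 179 · (-5) + 32 · (28) = 1.

gcd(179, 32) = 1; s = -5, t = 28 (check: 179·(-5) + 32·28 = 1).


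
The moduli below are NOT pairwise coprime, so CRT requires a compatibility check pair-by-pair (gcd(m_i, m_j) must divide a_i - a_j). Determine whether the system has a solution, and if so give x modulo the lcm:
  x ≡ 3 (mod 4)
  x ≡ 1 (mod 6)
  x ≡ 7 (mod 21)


Moduli 4, 6, 21 are not pairwise coprime, so CRT works modulo lcm(m_i) when all pairwise compatibility conditions hold.
Pairwise compatibility: gcd(m_i, m_j) must divide a_i - a_j for every pair.
Merge one congruence at a time:
  Start: x ≡ 3 (mod 4).
  Combine with x ≡ 1 (mod 6): gcd(4, 6) = 2; 1 - 3 = -2, which IS divisible by 2, so compatible.
    Write x = 3 + 4·t and substitute into x ≡ 1 (mod 6): 4·t ≡ 1 − 3 = -2 (mod 6).
    Divide the congruence (and modulus) by g = 2: 2·t ≡ -1 (mod 3).
    Reduce coefficients mod 3: 2·t ≡ 2 (mod 3).
    The inverse of 2 mod 3 is 2 (since 2·2 = 4 = 1·3 + 1), so t ≡ 2·2 = 4 ≡ 1 (mod 3).
    Then x = 3 + 4·1 = 7, valid modulo lcm(4, 6) = 12: x ≡ 7 (mod 12).
  Combine with x ≡ 7 (mod 21): gcd(12, 21) = 3; 7 - 7 = 0, which IS divisible by 3, so compatible.
    Write x = 7 + 12·t and substitute into x ≡ 7 (mod 21): 12·t ≡ 7 − 7 = 0 (mod 21).
    Divide the congruence (and modulus) by g = 3: 4·t ≡ 0 (mod 7).
    The inverse of 4 mod 7 is 2 (since 4·2 = 8 = 1·7 + 1), so t ≡ 2·0 = 0 ≡ 0 (mod 7).
    Then x = 7 + 12·0 = 7, valid modulo lcm(12, 21) = 84: x ≡ 7 (mod 84).
Verify: 7 mod 4 = 3, 7 mod 6 = 1, 7 mod 21 = 7.

x ≡ 7 (mod 84).


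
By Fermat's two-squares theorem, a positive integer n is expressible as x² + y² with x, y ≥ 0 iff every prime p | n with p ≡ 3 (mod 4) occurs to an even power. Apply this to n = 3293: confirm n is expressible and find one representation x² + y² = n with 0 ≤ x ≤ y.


Step 1: Factor n = 3293 = 37 · 89.
Step 2: Check the mod-4 condition on each prime factor: 37 ≡ 1 (mod 4), exponent 1; 89 ≡ 1 (mod 4), exponent 1.
All primes ≡ 3 (mod 4) appear to even exponent (or don't appear), so by the two-squares theorem n IS expressible as a sum of two squares.
Step 3: Build a representation. Here n = 37 · 89 is a product of primes ≡ 1 (mod 4). Each prime p ≡ 1 (mod 4) is itself a sum of two squares; find a² by testing p − a² for a perfect square:
  37: 37 − 1² = 36 = 6² ⇒ 37 = 1² + 6².
  89: 89 − 1² = 88, 89 − 2² = 85, 89 − 3² = 80, 89 − 4² = 73, 89 − 5² = 64 = 8² ⇒ 89 = 5² + 8².
  Combine using the Brahmagupta–Fibonacci identity (a² + b²)(c² + d²) = (ac − bd)² + (ad + bc)² = (ac + bd)² + (ad − bc)²:
  37 · 89 = 3293: from (1² + 6²)(5² + 8²), take (1·5 − 6·8, 1·8 + 6·5) = (5 − 48, 8 + 30) = (-43, 38); dropping signs (only squares matter) gives (43, 38); check 43² + 38² = 1849 + 1444 = 3293 ✓.
Step 4: Order so x ≤ y and verify: 38² + 43² = 1444 + 1849 = 3293 = n. ✓

n = 3293 = 38² + 43² (one valid representation with x ≤ y).


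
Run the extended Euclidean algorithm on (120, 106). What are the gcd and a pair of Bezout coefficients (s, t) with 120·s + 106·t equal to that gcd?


Euclidean algorithm on (120, 106) — divide until remainder is 0:
  120 = 1 · 106 + 14
  106 = 7 · 14 + 8
  14 = 1 · 8 + 6
  8 = 1 · 6 + 2
  6 = 3 · 2 + 0
gcd(120, 106) = 2.
Track Bezout coefficients alongside the remainders: start with r₀ = 120 = a·1 + b·0 (s = 1, t = 0) and r₁ = 106 = a·0 + b·1 (s = 0, t = 1); each new remainder r_{k+1} = r_{k-1} − q_k·r_k inherits s_{k+1} = s_{k-1} − q_k·s_k, t_{k+1} = t_{k-1} − q_k·t_k, so r_k = a·s_k + b·t_k at every step:
  q = 1: r = 14, s = 1 − 1·0 = 1, t = 0 − 1·1 = -1  (check: 120·1 + 106·(-1) = 14)
  q = 7: r = 8, s = 0 − 7·1 = -7, t = 1 − 7·(-1) = 8  (check: 120·(-7) + 106·8 = 8)
  q = 1: r = 6, s = 1 − 1·(-7) = 8, t = -1 − 1·8 = -9  (check: 120·8 + 106·(-9) = 6)
  q = 1: r = 2, s = -7 − 1·8 = -15, t = 8 − 1·(-9) = 17  (check: 120·(-15) + 106·17 = 2)
The row with r = 2 (the gcd) gives the Bezout coefficients s = -15, t = 17.
Result: 120 · (-15) + 106 · (17) = 2.

gcd(120, 106) = 2; s = -15, t = 17 (check: 120·(-15) + 106·17 = 2).


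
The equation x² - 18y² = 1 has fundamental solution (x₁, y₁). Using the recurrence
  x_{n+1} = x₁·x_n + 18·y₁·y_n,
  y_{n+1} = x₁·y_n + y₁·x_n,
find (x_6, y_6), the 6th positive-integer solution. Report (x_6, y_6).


Step 1: Find the fundamental solution (x₁, y₁) of x² - 18y² = 1.
  Expand √18 as a continued fraction. a₀ = ⌊√18⌋ = 4; iterate m_{k+1} = d_k·a_k − m_k, d_{k+1} = (18 − m_{k+1}²)/d_k, a_{k+1} = ⌊(a₀ + m_{k+1})/d_{k+1}⌋ (starting m₀ = 0, d₀ = 1), with convergents p_k = a_k·p_{k-1} + p_{k-2}, q_k = a_k·q_{k-1} + q_{k-2} (p₋₁ = 1, q₋₁ = 0):
  k = 0: a₀ = 4; p₀/q₀ = 4/1; p₀² − 18·q₀² = 16 − 18 = -2.
  k = 1: m = 4, d = 2, a = ⌊(4 + 4)/2⌋ = 4; p/q = (4·4 + 1)/(4·1 + 0) = 17/4; p² − 18·q² = 289 − 288 = 1.
  The first convergent with p² − 18·q² = 1 gives the fundamental solution (x₁, y₁) = (17, 4).
Step 2: Apply the recurrence (x_{n+1}, y_{n+1}) = (x₁x_n + 18y₁y_n, x₁y_n + y₁x_n) repeatedly.
  From (x_1, y_1) = (17, 4): x_2 = 17·17 + 18·4·4 = 577; y_2 = 17·4 + 4·17 = 136.
  From (x_2, y_2) = (577, 136): x_3 = 17·577 + 18·4·136 = 19601; y_3 = 17·136 + 4·577 = 4620.
  From (x_3, y_3) = (19601, 4620): x_4 = 17·19601 + 18·4·4620 = 665857; y_4 = 17·4620 + 4·19601 = 156944.
  From (x_4, y_4) = (665857, 156944): x_5 = 17·665857 + 18·4·156944 = 22619537; y_5 = 17·156944 + 4·665857 = 5331476.
  From (x_5, y_5) = (22619537, 5331476): x_6 = 17·22619537 + 18·4·5331476 = 768398401; y_6 = 17·5331476 + 4·22619537 = 181113240.
Step 3: Verify x_6² - 18·y_6² = 590436102659356801 - 590436102659356800 = 1 (should be 1). ✓

(x_1, y_1) = (17, 4); (x_6, y_6) = (768398401, 181113240).


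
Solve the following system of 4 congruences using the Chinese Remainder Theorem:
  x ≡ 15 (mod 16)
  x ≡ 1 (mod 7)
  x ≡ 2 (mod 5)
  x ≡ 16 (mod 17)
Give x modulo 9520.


Product of moduli M = 16 · 7 · 5 · 17 = 9520.
Merge one congruence at a time:
  Start: x ≡ 15 (mod 16).
  Combine with x ≡ 1 (mod 7); new modulus lcm = 112.
    Write x = 15 + 16·t and substitute into x ≡ 1 (mod 7): 16·t ≡ 1 − 15 = -14 (mod 7).
    Reduce coefficients mod 7: 2·t ≡ 0 (mod 7).
    The inverse of 2 mod 7 is 4 (since 2·4 = 8 = 1·7 + 1), so t ≡ 4·0 = 0 ≡ 0 (mod 7).
    Then x = 15 + 16·0 = 15, valid modulo lcm(16, 7) = 112: x ≡ 15 (mod 112).
  Combine with x ≡ 2 (mod 5); new modulus lcm = 560.
    Write x = 15 + 112·t and substitute into x ≡ 2 (mod 5): 112·t ≡ 2 − 15 = -13 (mod 5).
    Reduce coefficients mod 5: 2·t ≡ 2 (mod 5).
    The inverse of 2 mod 5 is 3 (since 2·3 = 6 = 1·5 + 1), so t ≡ 3·2 = 6 ≡ 1 (mod 5).
    Then x = 15 + 112·1 = 127, valid modulo lcm(112, 5) = 560: x ≡ 127 (mod 560).
  Combine with x ≡ 16 (mod 17); new modulus lcm = 9520.
    Write x = 127 + 560·t and substitute into x ≡ 16 (mod 17): 560·t ≡ 16 − 127 = -111 (mod 17).
    Reduce coefficients mod 17: 16·t ≡ 8 (mod 17).
    The inverse of 16 mod 17 is 16 (since 16·16 = 256 = 15·17 + 1), so t ≡ 16·8 = 128 ≡ 9 (mod 17).
    Then x = 127 + 560·9 = 5167, valid modulo lcm(560, 17) = 9520: x ≡ 5167 (mod 9520).
Verify against each original: 5167 mod 16 = 15, 5167 mod 7 = 1, 5167 mod 5 = 2, 5167 mod 17 = 16.

x ≡ 5167 (mod 9520).


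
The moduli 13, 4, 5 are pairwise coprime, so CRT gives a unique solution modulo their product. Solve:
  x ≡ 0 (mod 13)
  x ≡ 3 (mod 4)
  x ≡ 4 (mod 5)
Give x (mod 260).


Moduli 13, 4, 5 are pairwise coprime; by CRT there is a unique solution modulo M = 13 · 4 · 5 = 260.
Solve pairwise, accumulating the modulus:
  Start with x ≡ 0 (mod 13).
  Combine with x ≡ 3 (mod 4): since gcd(13, 4) = 1, we get a unique residue mod 52.
    Write x = 0 + 13·t and substitute into x ≡ 3 (mod 4): 13·t ≡ 3 − 0 = 3 (mod 4).
    Reduce coefficients mod 4: 1·t ≡ 3 (mod 4).
    So t ≡ 3 (mod 4).
    Then x = 0 + 13·3 = 39, valid modulo lcm(13, 4) = 52: x ≡ 39 (mod 52).
  Combine with x ≡ 4 (mod 5): since gcd(52, 5) = 1, we get a unique residue mod 260.
    Write x = 39 + 52·t and substitute into x ≡ 4 (mod 5): 52·t ≡ 4 − 39 = -35 (mod 5).
    Reduce coefficients mod 5: 2·t ≡ 0 (mod 5).
    The inverse of 2 mod 5 is 3 (since 2·3 = 6 = 1·5 + 1), so t ≡ 3·0 = 0 ≡ 0 (mod 5).
    Then x = 39 + 52·0 = 39, valid modulo lcm(52, 5) = 260: x ≡ 39 (mod 260).
Verify: 39 mod 13 = 0 ✓, 39 mod 4 = 3 ✓, 39 mod 5 = 4 ✓.

x ≡ 39 (mod 260).


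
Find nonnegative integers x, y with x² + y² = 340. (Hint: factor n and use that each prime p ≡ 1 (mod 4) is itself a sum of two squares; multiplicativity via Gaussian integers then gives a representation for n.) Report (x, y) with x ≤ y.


Step 1: Factor n = 340 = 2^2 · 5 · 17.
Step 2: Check the mod-4 condition on each prime factor: 2 = 2 (special); 5 ≡ 1 (mod 4), exponent 1; 17 ≡ 1 (mod 4), exponent 1.
All primes ≡ 3 (mod 4) appear to even exponent (or don't appear), so by the two-squares theorem n IS expressible as a sum of two squares.
Step 3: Build a representation. Group n = k² · m with k = 2 and m = 5 · 17 = 85 (a product of primes ≡ 1 (mod 4)); a representation of m scales to one of n via (k·x)² + (k·y)² = k²(x² + y²). Each prime p ≡ 1 (mod 4) is itself a sum of two squares; find a² by testing p − a² for a perfect square:
  5: 5 − 1² = 4 = 2² ⇒ 5 = 1² + 2².
  17: 17 − 1² = 16 = 4² ⇒ 17 = 1² + 4².
  Combine using the Brahmagupta–Fibonacci identity (a² + b²)(c² + d²) = (ac − bd)² + (ad + bc)² = (ac + bd)² + (ad − bc)²:
  5 · 17 = 85: from (1² + 2²)(1² + 4²), take (1·1 − 2·4, 1·4 + 2·1) = (1 − 8, 4 + 2) = (-7, 6); dropping signs (only squares matter) gives (7, 6); check 7² + 6² = 49 + 36 = 85 ✓.
  Scale by k = 2: (2·7, 2·6) = (14, 12).
Step 4: Order so x ≤ y and verify: 12² + 14² = 144 + 196 = 340 = n. ✓

n = 340 = 12² + 14² (one valid representation with x ≤ y).


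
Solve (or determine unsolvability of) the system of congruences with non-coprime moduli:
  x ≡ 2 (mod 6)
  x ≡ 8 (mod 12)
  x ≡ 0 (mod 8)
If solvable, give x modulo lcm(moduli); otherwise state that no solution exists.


Moduli 6, 12, 8 are not pairwise coprime, so CRT works modulo lcm(m_i) when all pairwise compatibility conditions hold.
Pairwise compatibility: gcd(m_i, m_j) must divide a_i - a_j for every pair.
Merge one congruence at a time:
  Start: x ≡ 2 (mod 6).
  Combine with x ≡ 8 (mod 12): gcd(6, 12) = 6; 8 - 2 = 6, which IS divisible by 6, so compatible.
    Write x = 2 + 6·t and substitute into x ≡ 8 (mod 12): 6·t ≡ 8 − 2 = 6 (mod 12).
    Divide the congruence (and modulus) by g = 6: 1·t ≡ 1 (mod 2).
    So t ≡ 1 (mod 2).
    Then x = 2 + 6·1 = 8, valid modulo lcm(6, 12) = 12: x ≡ 8 (mod 12).
  Combine with x ≡ 0 (mod 8): gcd(12, 8) = 4; 0 - 8 = -8, which IS divisible by 4, so compatible.
    Write x = 8 + 12·t and substitute into x ≡ 0 (mod 8): 12·t ≡ 0 − 8 = -8 (mod 8).
    Divide the congruence (and modulus) by g = 4: 3·t ≡ -2 (mod 2).
    Reduce coefficients mod 2: 1·t ≡ 0 (mod 2).
    So t ≡ 0 (mod 2).
    Then x = 8 + 12·0 = 8, valid modulo lcm(12, 8) = 24: x ≡ 8 (mod 24).
Verify: 8 mod 6 = 2, 8 mod 12 = 8, 8 mod 8 = 0.

x ≡ 8 (mod 24).


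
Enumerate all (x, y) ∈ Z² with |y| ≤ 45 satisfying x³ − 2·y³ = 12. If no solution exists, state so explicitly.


The equation is x³ - 2y³ = 12. For fixed y, x³ = 2·y³ + 12, so a solution requires the RHS to be a perfect cube.
Strategy: iterate y from -45 to 45, compute RHS = 2·y³ + 12, and check whether it is a (positive or negative) perfect cube.
Check small values of y:
  y = 0: RHS = 12 is not a perfect cube.
  y = 1: RHS = 14 is not a perfect cube.
  y = -1: RHS = 10 is not a perfect cube.
  y = 2: RHS = 28 is not a perfect cube.
  y = -2: RHS = -4 is not a perfect cube.
  y = 3: RHS = 66 is not a perfect cube.
  y = -3: RHS = -42 is not a perfect cube.
Continuing the search up to |y| = 45 finds no solutions either.
No (x, y) in the scanned range satisfies the equation.

No integer solutions with |y| ≤ 45.


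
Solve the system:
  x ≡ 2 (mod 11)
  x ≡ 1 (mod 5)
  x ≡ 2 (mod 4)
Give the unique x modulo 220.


Moduli 11, 5, 4 are pairwise coprime; by CRT there is a unique solution modulo M = 11 · 5 · 4 = 220.
Solve pairwise, accumulating the modulus:
  Start with x ≡ 2 (mod 11).
  Combine with x ≡ 1 (mod 5): since gcd(11, 5) = 1, we get a unique residue mod 55.
    Write x = 2 + 11·t and substitute into x ≡ 1 (mod 5): 11·t ≡ 1 − 2 = -1 (mod 5).
    Reduce coefficients mod 5: 1·t ≡ 4 (mod 5).
    So t ≡ 4 (mod 5).
    Then x = 2 + 11·4 = 46, valid modulo lcm(11, 5) = 55: x ≡ 46 (mod 55).
  Combine with x ≡ 2 (mod 4): since gcd(55, 4) = 1, we get a unique residue mod 220.
    Write x = 46 + 55·t and substitute into x ≡ 2 (mod 4): 55·t ≡ 2 − 46 = -44 (mod 4).
    Reduce coefficients mod 4: 3·t ≡ 0 (mod 4).
    The inverse of 3 mod 4 is 3 (since 3·3 = 9 = 2·4 + 1), so t ≡ 3·0 = 0 ≡ 0 (mod 4).
    Then x = 46 + 55·0 = 46, valid modulo lcm(55, 4) = 220: x ≡ 46 (mod 220).
Verify: 46 mod 11 = 2 ✓, 46 mod 5 = 1 ✓, 46 mod 4 = 2 ✓.

x ≡ 46 (mod 220).


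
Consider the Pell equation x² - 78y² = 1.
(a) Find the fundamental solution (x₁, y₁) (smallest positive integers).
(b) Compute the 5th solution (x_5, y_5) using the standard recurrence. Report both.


Step 1: Find the fundamental solution (x₁, y₁) of x² - 78y² = 1.
  Expand √78 as a continued fraction. a₀ = ⌊√78⌋ = 8; iterate m_{k+1} = d_k·a_k − m_k, d_{k+1} = (78 − m_{k+1}²)/d_k, a_{k+1} = ⌊(a₀ + m_{k+1})/d_{k+1}⌋ (starting m₀ = 0, d₀ = 1), with convergents p_k = a_k·p_{k-1} + p_{k-2}, q_k = a_k·q_{k-1} + q_{k-2} (p₋₁ = 1, q₋₁ = 0):
  k = 0: a₀ = 8; p₀/q₀ = 8/1; p₀² − 78·q₀² = 64 − 78 = -14.
  k = 1: m = 8, d = 14, a = ⌊(8 + 8)/14⌋ = 1; p/q = (1·8 + 1)/(1·1 + 0) = 9/1; p² − 78·q² = 81 − 78 = 3.
  k = 2: m = 6, d = 3, a = ⌊(8 + 6)/3⌋ = 4; p/q = (4·9 + 8)/(4·1 + 1) = 44/5; p² − 78·q² = 1936 − 1950 = -14.
  k = 3: m = 6, d = 14, a = ⌊(8 + 6)/14⌋ = 1; p/q = (1·44 + 9)/(1·5 + 1) = 53/6; p² − 78·q² = 2809 − 2808 = 1.
  The first convergent with p² − 78·q² = 1 gives the fundamental solution (x₁, y₁) = (53, 6).
Step 2: Apply the recurrence (x_{n+1}, y_{n+1}) = (x₁x_n + 78y₁y_n, x₁y_n + y₁x_n) repeatedly.
  From (x_1, y_1) = (53, 6): x_2 = 53·53 + 78·6·6 = 5617; y_2 = 53·6 + 6·53 = 636.
  From (x_2, y_2) = (5617, 636): x_3 = 53·5617 + 78·6·636 = 595349; y_3 = 53·636 + 6·5617 = 67410.
  From (x_3, y_3) = (595349, 67410): x_4 = 53·595349 + 78·6·67410 = 63101377; y_4 = 53·67410 + 6·595349 = 7144824.
  From (x_4, y_4) = (63101377, 7144824): x_5 = 53·63101377 + 78·6·7144824 = 6688150613; y_5 = 53·7144824 + 6·63101377 = 757283934.
Step 3: Verify x_5² - 78·y_5² = 44731358622172275769 - 44731358622172275768 = 1 (should be 1). ✓

(x_1, y_1) = (53, 6); (x_5, y_5) = (6688150613, 757283934).


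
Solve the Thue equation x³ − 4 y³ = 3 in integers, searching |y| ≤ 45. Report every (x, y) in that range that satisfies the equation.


The equation is x³ - 4y³ = 3. For fixed y, x³ = 4·y³ + 3, so a solution requires the RHS to be a perfect cube.
Strategy: iterate y from -45 to 45, compute RHS = 4·y³ + 3, and check whether it is a (positive or negative) perfect cube.
Check small values of y:
  y = 0: RHS = 3 is not a perfect cube.
  y = 1: RHS = 7 is not a perfect cube.
  y = -1: RHS = -1 = (-1)³ ⇒ x = -1 works.
  y = 2: RHS = 35 is not a perfect cube.
  y = -2: RHS = -29 is not a perfect cube.
  y = 3: RHS = 111 is not a perfect cube.
  y = -3: RHS = -105 is not a perfect cube.
Continuing the search up to |y| = 45 finds no further solutions beyond those listed.
Collected solutions: (-1, -1).

Solutions (with |y| ≤ 45): (-1, -1).


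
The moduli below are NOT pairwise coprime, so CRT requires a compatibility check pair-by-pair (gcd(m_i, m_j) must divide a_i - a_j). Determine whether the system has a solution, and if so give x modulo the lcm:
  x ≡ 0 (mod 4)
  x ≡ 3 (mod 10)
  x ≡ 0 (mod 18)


Moduli 4, 10, 18 are not pairwise coprime, so CRT works modulo lcm(m_i) when all pairwise compatibility conditions hold.
Pairwise compatibility: gcd(m_i, m_j) must divide a_i - a_j for every pair.
Merge one congruence at a time:
  Start: x ≡ 0 (mod 4).
  Combine with x ≡ 3 (mod 10): gcd(4, 10) = 2, and 3 - 0 = 3 is NOT divisible by 2.
    ⇒ system is inconsistent (no integer solution).

No solution (the system is inconsistent).


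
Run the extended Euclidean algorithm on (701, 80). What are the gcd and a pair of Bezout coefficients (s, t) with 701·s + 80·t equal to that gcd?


Euclidean algorithm on (701, 80) — divide until remainder is 0:
  701 = 8 · 80 + 61
  80 = 1 · 61 + 19
  61 = 3 · 19 + 4
  19 = 4 · 4 + 3
  4 = 1 · 3 + 1
  3 = 3 · 1 + 0
gcd(701, 80) = 1.
Track Bezout coefficients alongside the remainders: start with r₀ = 701 = a·1 + b·0 (s = 1, t = 0) and r₁ = 80 = a·0 + b·1 (s = 0, t = 1); each new remainder r_{k+1} = r_{k-1} − q_k·r_k inherits s_{k+1} = s_{k-1} − q_k·s_k, t_{k+1} = t_{k-1} − q_k·t_k, so r_k = a·s_k + b·t_k at every step:
  q = 8: r = 61, s = 1 − 8·0 = 1, t = 0 − 8·1 = -8  (check: 701·1 + 80·(-8) = 61)
  q = 1: r = 19, s = 0 − 1·1 = -1, t = 1 − 1·(-8) = 9  (check: 701·(-1) + 80·9 = 19)
  q = 3: r = 4, s = 1 − 3·(-1) = 4, t = -8 − 3·9 = -35  (check: 701·4 + 80·(-35) = 4)
  q = 4: r = 3, s = -1 − 4·4 = -17, t = 9 − 4·(-35) = 149  (check: 701·(-17) + 80·149 = 3)
  q = 1: r = 1, s = 4 − 1·(-17) = 21, t = -35 − 1·149 = -184  (check: 701·21 + 80·(-184) = 1)
The row with r = 1 (the gcd) gives the Bezout coefficients s = 21, t = -184.
Result: 701 · (21) + 80 · (-184) = 1.

gcd(701, 80) = 1; s = 21, t = -184 (check: 701·21 + 80·(-184) = 1).
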